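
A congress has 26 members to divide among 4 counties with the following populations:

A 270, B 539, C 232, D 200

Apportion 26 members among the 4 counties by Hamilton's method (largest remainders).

A: 6; B: 11; C: 5; D: 4

Total 1241; standard divisor 1241/26 ≈ 47.731.
Standard quotas: A 5.657, B 11.293, C 4.861, D 4.190.
Lower quotas: A 5, B 11, C 4, D 4 (sum 24, leaving 2 seats).
Remainders in descending order: C 0.861, A 0.657, B 0.293, D 0.190.
The surplus seats go to C, A.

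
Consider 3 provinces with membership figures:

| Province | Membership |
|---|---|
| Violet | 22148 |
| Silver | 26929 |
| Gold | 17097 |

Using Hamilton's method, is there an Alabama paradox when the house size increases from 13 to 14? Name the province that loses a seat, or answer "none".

Gold

At 13 seats: Violet 4, Silver 5, Gold 4.
At 14 seats: Violet 5, Silver 6, Gold 3.
Gold drops from 4 to 3.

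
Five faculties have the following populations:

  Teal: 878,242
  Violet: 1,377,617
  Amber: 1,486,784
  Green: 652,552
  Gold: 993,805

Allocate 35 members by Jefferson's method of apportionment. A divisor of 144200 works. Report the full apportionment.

With modified divisor 144200: modified quotas Teal 6.090, Violet 9.554, Amber 10.311, Green 4.525, Gold 6.892.
Rounding down: Teal 6, Violet 9, Amber 10, Green 4, Gold 6 (total 35).

Teal 6; Violet 9; Amber 10; Green 4; Gold 6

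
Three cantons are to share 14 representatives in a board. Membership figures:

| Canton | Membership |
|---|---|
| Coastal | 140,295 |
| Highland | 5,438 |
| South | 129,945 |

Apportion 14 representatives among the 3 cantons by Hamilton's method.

Coastal 7, Highland 0, South 7

Total 275678; standard divisor 275678/14 ≈ 19691.286.
Standard quotas: Coastal 7.1247, Highland 0.2762, South 6.5991.
Lower quotas: Coastal 7, Highland 0, South 6 (sum 13, leaving 1 seat).
Remainders in descending order: South 0.5991, Highland 0.2762, Coastal 0.1247.
Largest remainder: South receives the extra seat.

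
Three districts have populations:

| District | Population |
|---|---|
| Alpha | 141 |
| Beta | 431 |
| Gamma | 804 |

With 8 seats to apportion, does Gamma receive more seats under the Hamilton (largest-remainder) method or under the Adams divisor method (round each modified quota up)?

Hamilton: Alpha 1, Beta 2, Gamma 5.
Adams: Alpha 1, Beta 3, Gamma 4.
Gamma gets 5 under Hamilton and 4 under Adams.

Hamilton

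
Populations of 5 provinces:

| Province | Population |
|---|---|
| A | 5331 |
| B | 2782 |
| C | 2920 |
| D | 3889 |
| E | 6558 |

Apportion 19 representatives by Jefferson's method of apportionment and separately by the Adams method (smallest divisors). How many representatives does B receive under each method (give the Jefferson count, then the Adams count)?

Jefferson: A 5, B 2, C 3, D 3, E 6.
Adams: A 5, B 3, C 3, D 3, E 5.
B gets 2 under Jefferson and 3 under Adams.

2 and 3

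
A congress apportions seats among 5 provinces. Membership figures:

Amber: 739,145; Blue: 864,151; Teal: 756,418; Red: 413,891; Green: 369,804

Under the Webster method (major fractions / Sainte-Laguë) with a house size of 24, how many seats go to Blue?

Standard divisor 3143409/24 ≈ 130975.375; standard quotas: Amber 5.643, Blue 6.598, Teal 5.775, Red 3.160, Green 2.823.
Rounding to the nearest integer gives 6, 7, 6, 3, 3 = 25 seats, so the divisor must be adjusted.
With modified divisor 133700: modified quotas Amber 5.528, Blue 6.463, Teal 5.658, Red 3.096, Green 2.766.
Rounding to the nearest integer: Amber 6, Blue 6, Teal 6, Red 3, Green 3 (total 24).
Blue receives 6.

6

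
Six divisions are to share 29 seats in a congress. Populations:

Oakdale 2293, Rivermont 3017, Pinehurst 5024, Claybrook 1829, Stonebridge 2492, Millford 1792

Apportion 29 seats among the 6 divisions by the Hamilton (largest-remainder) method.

Oakdale 4, Rivermont 5, Pinehurst 9, Claybrook 3, Stonebridge 5, Millford 3

Standard divisor: 16447 ÷ 29 ≈ 567.138.
Standard quotas: Oakdale 4.0431, Rivermont 5.3197, Pinehurst 8.8585, Claybrook 3.2250, Stonebridge 4.3940, Millford 3.1597.
Lower quotas: Oakdale 4, Rivermont 5, Pinehurst 8, Claybrook 3, Stonebridge 4, Millford 3 (sum 27, leaving 2 seats).
Remainders in descending order: Pinehurst 0.8585, Stonebridge 0.3940, Rivermont 0.3197, Claybrook 0.2250, Millford 0.1597, Oakdale 0.0431.
The surplus seats go to Pinehurst, Stonebridge.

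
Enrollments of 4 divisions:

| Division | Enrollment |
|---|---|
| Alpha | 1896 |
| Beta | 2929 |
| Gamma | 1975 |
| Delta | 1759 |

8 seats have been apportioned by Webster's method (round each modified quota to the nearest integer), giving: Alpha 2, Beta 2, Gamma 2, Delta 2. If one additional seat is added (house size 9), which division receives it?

Priority for the next seat is population ÷ (current seats + 0.5).
Priorities: Alpha 758.400, Beta 1171.600, Gamma 790.000, Delta 703.600.
Highest priority: Beta.

Beta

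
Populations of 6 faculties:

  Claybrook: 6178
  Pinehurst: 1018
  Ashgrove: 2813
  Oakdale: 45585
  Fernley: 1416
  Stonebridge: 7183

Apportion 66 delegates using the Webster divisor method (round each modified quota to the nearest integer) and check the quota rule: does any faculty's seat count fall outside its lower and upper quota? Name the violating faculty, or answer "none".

Standard quotas: Claybrook 6.352, Pinehurst 1.047, Ashgrove 2.892, Oakdale 46.868, Fernley 1.456, Stonebridge 7.385.
Webster allocation: Claybrook 6, Pinehurst 1, Ashgrove 3, Oakdale 48, Fernley 1, Stonebridge 7.
Oakdale has quota 46.868 (lower 46, upper 47) but receives 48 — outside the quota interval.

Oakdale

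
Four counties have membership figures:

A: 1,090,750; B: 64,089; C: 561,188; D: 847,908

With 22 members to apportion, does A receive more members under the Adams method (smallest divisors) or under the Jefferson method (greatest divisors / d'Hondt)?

Jefferson

Adams: A 9, B 1, C 5, D 7.
Jefferson: A 10, B 0, C 5, D 7.
A gets 9 under Adams and 10 under Jefferson.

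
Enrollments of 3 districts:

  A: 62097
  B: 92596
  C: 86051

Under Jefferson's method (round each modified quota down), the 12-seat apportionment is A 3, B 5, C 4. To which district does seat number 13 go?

C

Priority for the next seat is population ÷ (current seats + 1).
Priorities: A 15524.250, B 15432.667, C 17210.200.
Highest priority: C.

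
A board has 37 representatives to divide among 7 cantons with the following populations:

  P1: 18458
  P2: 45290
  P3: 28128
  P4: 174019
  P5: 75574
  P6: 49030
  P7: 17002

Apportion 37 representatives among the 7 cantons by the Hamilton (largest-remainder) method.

P1 2, P2 4, P3 3, P4 16, P5 7, P6 4, P7 1

The standard divisor is 407501/37 ≈ 11013.541.
Standard quotas: P1 1.6759, P2 4.1122, P3 2.5539, P4 15.8005, P5 6.8619, P6 4.4518, P7 1.5437.
Lower quotas: P1 1, P2 4, P3 2, P4 15, P5 6, P6 4, P7 1 (sum 33, leaving 4 seats).
Remainders in descending order: P5 0.8619, P4 0.8005, P1 0.6759, P3 0.5539, P7 0.5437, P6 0.4518, P2 0.1122.
The surplus seats go to P5, P4, P1, P3.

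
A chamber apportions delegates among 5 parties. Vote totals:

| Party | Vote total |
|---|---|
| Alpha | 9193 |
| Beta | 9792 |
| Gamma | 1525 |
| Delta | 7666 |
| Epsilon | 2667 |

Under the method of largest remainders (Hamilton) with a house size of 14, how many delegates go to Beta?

The standard divisor is 30843/14 ≈ 2203.071.
Standard quotas: Alpha 4.1728, Beta 4.4447, Gamma 0.6922, Delta 3.4797, Epsilon 1.2106.
Lower quotas: Alpha 4, Beta 4, Gamma 0, Delta 3, Epsilon 1 (sum 12, leaving 2 seats).
Remainders in descending order: Gamma 0.6922, Delta 0.4797, Beta 0.4447, Epsilon 0.2106, Alpha 0.1728.
The surplus seats go to Gamma, Delta.
Beta receives 4.

4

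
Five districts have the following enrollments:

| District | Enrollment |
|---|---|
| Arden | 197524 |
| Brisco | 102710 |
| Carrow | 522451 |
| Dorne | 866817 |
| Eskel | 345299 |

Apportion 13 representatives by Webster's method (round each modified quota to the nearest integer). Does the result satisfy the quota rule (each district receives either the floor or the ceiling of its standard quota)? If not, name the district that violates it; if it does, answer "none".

none

Standard quotas: Arden 1.262, Brisco 0.656, Carrow 3.338, Dorne 5.538, Eskel 2.206.
Webster allocation: Arden 1, Brisco 1, Carrow 3, Dorne 6, Eskel 2.
Every allocation lies between the lower and upper quota.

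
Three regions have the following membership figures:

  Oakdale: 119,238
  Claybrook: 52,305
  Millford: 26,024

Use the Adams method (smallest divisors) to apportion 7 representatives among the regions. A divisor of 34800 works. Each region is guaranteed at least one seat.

With modified divisor 34800: modified quotas Oakdale 3.426, Claybrook 1.503, Millford 0.748.
Rounding up: Oakdale 4, Claybrook 2, Millford 1 (total 7).

Oakdale 4; Claybrook 2; Millford 1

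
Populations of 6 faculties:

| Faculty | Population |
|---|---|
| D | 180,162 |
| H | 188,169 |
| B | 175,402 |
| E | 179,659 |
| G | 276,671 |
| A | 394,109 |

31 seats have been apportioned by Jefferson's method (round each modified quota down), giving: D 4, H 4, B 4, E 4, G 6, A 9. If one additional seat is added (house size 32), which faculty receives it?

Priority for the next seat is population ÷ (current seats + 1).
Priorities: D 36032.400, H 37633.800, B 35080.400, E 35931.800, G 39524.429, A 39410.900.
Highest priority: G.

G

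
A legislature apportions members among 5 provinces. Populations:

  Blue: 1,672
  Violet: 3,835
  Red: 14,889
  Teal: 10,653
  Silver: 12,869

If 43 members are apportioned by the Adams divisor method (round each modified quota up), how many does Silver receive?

Standard divisor 43918/43 ≈ 1021.349; standard quotas: Blue 1.637, Violet 3.755, Red 14.578, Teal 10.430, Silver 12.600.
Rounding up gives 2, 4, 15, 11, 13 = 45 seats, so the divisor must be adjusted.
With modified divisor 1070: modified quotas Blue 1.563, Violet 3.584, Red 13.915, Teal 9.956, Silver 12.027.
Rounding up: Blue 2, Violet 4, Red 14, Teal 10, Silver 13 (total 43).
Silver receives 13.

13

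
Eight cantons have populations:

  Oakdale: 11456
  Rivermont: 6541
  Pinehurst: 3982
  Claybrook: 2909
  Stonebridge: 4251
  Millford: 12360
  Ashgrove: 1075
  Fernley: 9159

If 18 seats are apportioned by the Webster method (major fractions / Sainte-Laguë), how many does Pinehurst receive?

1

Standard divisor 51733/18 ≈ 2874.056; standard quotas: Oakdale 3.986, Rivermont 2.276, Pinehurst 1.385, Claybrook 1.012, Stonebridge 1.479, Millford 4.301, Ashgrove 0.374, Fernley 3.187.
Rounding to the nearest integer gives 4, 2, 1, 1, 1, 4, 0, 3 = 16 seats, so the divisor must be adjusted.
With modified divisor 2700: modified quotas Oakdale 4.243, Rivermont 2.423, Pinehurst 1.475, Claybrook 1.077, Stonebridge 1.574, Millford 4.578, Ashgrove 0.398, Fernley 3.392.
Rounding to the nearest integer: Oakdale 4, Rivermont 2, Pinehurst 1, Claybrook 1, Stonebridge 2, Millford 5, Ashgrove 0, Fernley 3 (total 18).
Pinehurst receives 1.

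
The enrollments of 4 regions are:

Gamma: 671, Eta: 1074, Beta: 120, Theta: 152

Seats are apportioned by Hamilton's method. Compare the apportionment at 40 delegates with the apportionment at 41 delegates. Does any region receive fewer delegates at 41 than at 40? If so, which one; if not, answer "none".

At 40 seats: Gamma 13, Eta 21, Beta 3, Theta 3.
At 41 seats: Gamma 14, Eta 22, Beta 2, Theta 3.
Beta drops from 3 to 2.

Beta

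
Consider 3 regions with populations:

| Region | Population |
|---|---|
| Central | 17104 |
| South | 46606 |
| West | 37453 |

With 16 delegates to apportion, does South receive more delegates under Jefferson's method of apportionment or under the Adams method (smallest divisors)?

Jefferson

Jefferson: Central 2, South 8, West 6.
Adams: Central 3, South 7, West 6.
South gets 8 under Jefferson and 7 under Adams.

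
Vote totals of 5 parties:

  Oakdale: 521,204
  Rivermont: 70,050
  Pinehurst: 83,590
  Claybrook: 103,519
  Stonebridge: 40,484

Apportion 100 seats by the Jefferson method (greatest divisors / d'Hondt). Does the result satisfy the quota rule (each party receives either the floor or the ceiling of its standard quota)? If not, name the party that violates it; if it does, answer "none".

Standard quotas: Oakdale 63.651, Rivermont 8.555, Pinehurst 10.208, Claybrook 12.642, Stonebridge 4.944.
Jefferson allocation: Oakdale 65, Rivermont 8, Pinehurst 10, Claybrook 12, Stonebridge 5.
Oakdale has quota 63.651 (lower 63, upper 64) but receives 65 — outside the quota interval.

Oakdale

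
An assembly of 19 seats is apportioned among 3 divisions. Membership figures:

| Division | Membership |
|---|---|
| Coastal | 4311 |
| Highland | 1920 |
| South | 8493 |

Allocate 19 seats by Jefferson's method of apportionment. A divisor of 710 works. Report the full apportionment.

With modified divisor 710: modified quotas Coastal 6.072, Highland 2.704, South 11.962.
Rounding down: Coastal 6, Highland 2, South 11 (total 19).

Coastal: 6, Highland: 2, South: 11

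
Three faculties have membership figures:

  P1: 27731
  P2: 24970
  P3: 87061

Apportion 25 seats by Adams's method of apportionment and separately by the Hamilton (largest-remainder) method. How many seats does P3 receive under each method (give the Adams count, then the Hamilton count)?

Adams: P1 5, P2 5, P3 15.
Hamilton: P1 5, P2 4, P3 16.
P3 gets 15 under Adams and 16 under Hamilton.

15 and 16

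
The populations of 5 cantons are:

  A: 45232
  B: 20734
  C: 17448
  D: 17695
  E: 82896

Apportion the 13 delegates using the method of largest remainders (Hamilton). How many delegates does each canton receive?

Total 184005; standard divisor 184005/13 ≈ 14154.231.
Standard quotas: A 3.1957, B 1.4649, C 1.2327, D 1.2502, E 5.8566.
Lower quotas: A 3, B 1, C 1, D 1, E 5 (sum 11, leaving 2 seats).
Remainders in descending order: E 0.8566, B 0.4649, D 0.2502, C 0.2327, A 0.1957.
The surplus seats go to E, B.

A 3; B 2; C 1; D 1; E 6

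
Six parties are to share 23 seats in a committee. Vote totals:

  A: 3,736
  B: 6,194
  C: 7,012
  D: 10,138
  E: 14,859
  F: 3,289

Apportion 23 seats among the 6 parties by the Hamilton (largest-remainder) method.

Total 45228; standard divisor 45228/23 ≈ 1966.435.
Standard quotas: A 1.8999, B 3.1499, C 3.5658, D 5.1555, E 7.5563, F 1.6726.
Lower quotas: A 1, B 3, C 3, D 5, E 7, F 1 (sum 20, leaving 3 seats).
Remainders in descending order: A 0.8999, F 0.6726, C 0.5658, E 0.5563, D 0.1555, B 0.1499.
Largest remainders: A, F, C receive the extra seats.

A: 2, B: 3, C: 4, D: 5, E: 7, F: 2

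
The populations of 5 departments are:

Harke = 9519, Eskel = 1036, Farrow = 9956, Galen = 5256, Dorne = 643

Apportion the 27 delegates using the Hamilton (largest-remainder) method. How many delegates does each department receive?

The standard divisor is 26410/27 ≈ 978.148.
Standard quotas: Harke 9.7317, Eskel 1.0591, Farrow 10.1784, Galen 5.3734, Dorne 0.6574.
Lower quotas: Harke 9, Eskel 1, Farrow 10, Galen 5, Dorne 0 (sum 25, leaving 2 seats).
Remainders in descending order: Harke 0.7317, Dorne 0.6574, Galen 0.3734, Farrow 0.1784, Eskel 0.0591.
The surplus seats go to Harke, Dorne.

Harke 10; Eskel 1; Farrow 10; Galen 5; Dorne 1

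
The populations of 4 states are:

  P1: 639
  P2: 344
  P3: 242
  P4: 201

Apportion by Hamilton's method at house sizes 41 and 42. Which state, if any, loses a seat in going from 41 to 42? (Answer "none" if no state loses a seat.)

At 41 seats: P1 18, P2 10, P3 7, P4 6.
At 42 seats: P1 19, P2 10, P3 7, P4 6.
No state's allocation decreased.

none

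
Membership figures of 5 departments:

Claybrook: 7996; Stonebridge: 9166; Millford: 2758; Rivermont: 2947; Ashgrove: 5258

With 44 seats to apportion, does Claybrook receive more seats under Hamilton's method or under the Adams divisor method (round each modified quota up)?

Hamilton

Hamilton: Claybrook 13, Stonebridge 14, Millford 4, Rivermont 5, Ashgrove 8.
Adams: Claybrook 12, Stonebridge 14, Millford 5, Rivermont 5, Ashgrove 8.
Claybrook gets 13 under Hamilton and 12 under Adams.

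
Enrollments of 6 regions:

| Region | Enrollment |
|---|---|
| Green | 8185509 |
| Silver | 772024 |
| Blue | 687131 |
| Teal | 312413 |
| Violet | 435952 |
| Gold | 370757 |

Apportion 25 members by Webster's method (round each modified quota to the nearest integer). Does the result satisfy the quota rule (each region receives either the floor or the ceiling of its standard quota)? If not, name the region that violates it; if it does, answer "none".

Standard quotas: Green 19.012, Silver 1.793, Blue 1.596, Teal 0.726, Violet 1.013, Gold 0.861.
Webster allocation: Green 18, Silver 2, Blue 2, Teal 1, Violet 1, Gold 1.
Green has quota 19.012 (lower 19, upper 20) but receives 18 — outside the quota interval.

Green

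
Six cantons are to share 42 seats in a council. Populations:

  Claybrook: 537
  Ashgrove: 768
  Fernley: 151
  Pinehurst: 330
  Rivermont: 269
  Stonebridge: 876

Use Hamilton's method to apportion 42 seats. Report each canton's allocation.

Claybrook: 8; Ashgrove: 11; Fernley: 2; Pinehurst: 5; Rivermont: 4; Stonebridge: 12

Standard divisor: 2931 ÷ 42 ≈ 69.786.
Standard quotas: Claybrook 7.695, Ashgrove 11.005, Fernley 2.164, Pinehurst 4.729, Rivermont 3.855, Stonebridge 12.553.
Lower quotas: Claybrook 7, Ashgrove 11, Fernley 2, Pinehurst 4, Rivermont 3, Stonebridge 12 (sum 39, leaving 3 seats).
Remainders in descending order: Rivermont 0.855, Pinehurst 0.729, Claybrook 0.695, Stonebridge 0.553, Fernley 0.164, Ashgrove 0.005.
Largest remainders: Rivermont, Pinehurst, Claybrook receive the extra seats.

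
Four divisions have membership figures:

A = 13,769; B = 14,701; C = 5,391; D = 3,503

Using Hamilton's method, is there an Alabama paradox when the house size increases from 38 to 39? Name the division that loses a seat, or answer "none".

none

At 38 seats: A 14, B 15, C 5, D 4.
At 39 seats: A 14, B 15, C 6, D 4.
No division's allocation decreased.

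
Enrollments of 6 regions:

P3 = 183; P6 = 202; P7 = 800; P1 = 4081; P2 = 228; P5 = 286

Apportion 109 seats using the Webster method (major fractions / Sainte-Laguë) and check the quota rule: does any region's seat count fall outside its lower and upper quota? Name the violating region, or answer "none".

Standard quotas: P3 3.451, P6 3.809, P7 15.087, P1 76.960, P2 4.300, P5 5.393.
Webster allocation: P3 3, P6 4, P7 15, P1 78, P2 4, P5 5.
P1 has quota 76.960 (lower 76, upper 77) but receives 78 — outside the quota interval.

P1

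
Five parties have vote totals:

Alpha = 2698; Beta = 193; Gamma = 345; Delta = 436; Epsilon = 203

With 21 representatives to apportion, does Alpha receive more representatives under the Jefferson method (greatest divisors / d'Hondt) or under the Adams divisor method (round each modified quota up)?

Jefferson: Alpha 15, Beta 1, Gamma 2, Delta 2, Epsilon 1.
Adams: Alpha 14, Beta 1, Gamma 2, Delta 3, Epsilon 1.
Alpha gets 15 under Jefferson and 14 under Adams.

Jefferson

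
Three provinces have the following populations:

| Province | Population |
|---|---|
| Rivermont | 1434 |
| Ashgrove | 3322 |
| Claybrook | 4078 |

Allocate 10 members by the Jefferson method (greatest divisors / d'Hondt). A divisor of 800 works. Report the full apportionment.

Rivermont 1; Ashgrove 4; Claybrook 5

With modified divisor 800: modified quotas Rivermont 1.792, Ashgrove 4.152, Claybrook 5.098.
Rounding down: Rivermont 1, Ashgrove 4, Claybrook 5 (total 10).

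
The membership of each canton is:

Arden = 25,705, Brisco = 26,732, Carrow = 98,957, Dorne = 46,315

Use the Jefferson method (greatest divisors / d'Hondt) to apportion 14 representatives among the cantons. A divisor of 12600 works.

With modified divisor 12600: modified quotas Arden 2.040, Brisco 2.122, Carrow 7.854, Dorne 3.676.
Rounding down: Arden 2, Brisco 2, Carrow 7, Dorne 3 (total 14).

Arden: 2, Brisco: 2, Carrow: 7, Dorne: 3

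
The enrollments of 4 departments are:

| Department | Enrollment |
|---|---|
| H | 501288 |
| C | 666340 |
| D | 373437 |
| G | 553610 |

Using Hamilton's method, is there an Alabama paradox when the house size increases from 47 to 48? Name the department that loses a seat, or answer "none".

At 47 seats: H 11, C 15, D 8, G 13.
At 48 seats: H 11, C 15, D 9, G 13.
No department's allocation decreased.

none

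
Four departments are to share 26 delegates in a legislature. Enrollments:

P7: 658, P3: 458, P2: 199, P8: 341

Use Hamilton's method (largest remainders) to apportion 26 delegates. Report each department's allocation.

The standard divisor is 1656/26 ≈ 63.692.
Standard quotas: P7 10.331, P3 7.191, P2 3.124, P8 5.354.
Lower quotas: P7 10, P3 7, P2 3, P8 5 (sum 25, leaving 1 seat).
Remainders in descending order: P8 0.354, P7 0.331, P3 0.191, P2 0.124.
Largest remainder: P8 receives the extra seat.

P7=10, P3=7, P2=3, P8=6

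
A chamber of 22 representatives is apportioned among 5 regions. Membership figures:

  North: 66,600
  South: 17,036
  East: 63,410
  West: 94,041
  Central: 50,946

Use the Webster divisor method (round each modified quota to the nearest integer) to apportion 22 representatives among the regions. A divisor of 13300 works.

With modified divisor 13300: modified quotas North 5.008, South 1.281, East 4.768, West 7.071, Central 3.831.
Rounding to the nearest integer: North 5, South 1, East 5, West 7, Central 4 (total 22).

North=5; South=1; East=5; West=7; Central=4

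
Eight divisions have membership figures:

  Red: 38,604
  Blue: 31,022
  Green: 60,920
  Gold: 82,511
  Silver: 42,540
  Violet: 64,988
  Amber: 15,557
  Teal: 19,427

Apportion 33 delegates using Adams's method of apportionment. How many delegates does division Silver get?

Standard divisor 355569/33 ≈ 10774.818; standard quotas: Red 3.583, Blue 2.879, Green 5.654, Gold 7.658, Silver 3.948, Violet 6.031, Amber 1.444, Teal 1.803.
Rounding up gives 4, 3, 6, 8, 4, 7, 2, 2 = 36 seats, so the divisor must be adjusted.
With modified divisor 12500: modified quotas Red 3.088, Blue 2.482, Green 4.874, Gold 6.601, Silver 3.403, Violet 5.199, Amber 1.245, Teal 1.554.
Rounding up: Red 4, Blue 3, Green 5, Gold 7, Silver 4, Violet 6, Amber 2, Teal 2 (total 33).
Silver receives 4.

4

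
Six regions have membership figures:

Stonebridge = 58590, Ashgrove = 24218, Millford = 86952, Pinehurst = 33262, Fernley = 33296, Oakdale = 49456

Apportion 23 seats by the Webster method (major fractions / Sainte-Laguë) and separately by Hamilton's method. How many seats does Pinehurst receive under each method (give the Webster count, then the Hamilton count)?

3 and 2

Webster: Stonebridge 4, Ashgrove 2, Millford 7, Pinehurst 3, Fernley 3, Oakdale 4.
Hamilton: Stonebridge 5, Ashgrove 2, Millford 7, Pinehurst 2, Fernley 3, Oakdale 4.
Pinehurst gets 3 under Webster and 2 under Hamilton.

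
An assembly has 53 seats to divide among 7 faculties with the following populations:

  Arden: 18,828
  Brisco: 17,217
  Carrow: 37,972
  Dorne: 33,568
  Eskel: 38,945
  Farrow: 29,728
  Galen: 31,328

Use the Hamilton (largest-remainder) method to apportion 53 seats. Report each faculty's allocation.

Standard divisor: 207586 ÷ 53 ≈ 3916.717.
Standard quotas: Arden 4.8071, Brisco 4.3958, Carrow 9.6949, Dorne 8.5704, Eskel 9.9433, Farrow 7.5900, Galen 7.9985.
Lower quotas: Arden 4, Brisco 4, Carrow 9, Dorne 8, Eskel 9, Farrow 7, Galen 7 (sum 48, leaving 5 seats).
Remainders in descending order: Galen 0.9985, Eskel 0.9433, Arden 0.8071, Carrow 0.6949, Farrow 0.5900, Dorne 0.5704, Brisco 0.3958.
Largest remainders: Galen, Eskel, Arden, Carrow, Farrow receive the extra seats.

Arden 5, Brisco 4, Carrow 10, Dorne 8, Eskel 10, Farrow 8, Galen 8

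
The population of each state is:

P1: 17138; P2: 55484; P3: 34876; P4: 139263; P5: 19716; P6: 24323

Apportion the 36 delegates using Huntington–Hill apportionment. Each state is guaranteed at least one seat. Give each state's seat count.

P1: 2; P2: 7; P3: 4; P4: 17; P5: 3; P6: 3

With divisor 8005: modified quotas P1 2.141, P2 6.931, P3 4.357, P4 17.397, P5 2.463, P6 3.038.
Geometric-mean thresholds: P1 √(2·3)=2.449, P2 √(6·7)=6.481, P3 √(4·5)=4.472, P4 √(17·18)=17.493, P5 √(2·3)=2.449, P6 √(3·4)=3.464.
Each quota rounded against its threshold gives P1 2, P2 7, P3 4, P4 17, P5 3, P6 3 (total 36).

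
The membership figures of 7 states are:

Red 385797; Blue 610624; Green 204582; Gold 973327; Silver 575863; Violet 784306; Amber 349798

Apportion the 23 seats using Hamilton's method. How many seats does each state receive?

Red=2; Blue=4; Green=1; Gold=6; Silver=3; Violet=5; Amber=2

Standard divisor: 3884297 ÷ 23 ≈ 168882.478.
Standard quotas: Red 2.2844, Blue 3.6157, Green 1.2114, Gold 5.7633, Silver 3.4098, Violet 4.6441, Amber 2.0713.
Lower quotas: Red 2, Blue 3, Green 1, Gold 5, Silver 3, Violet 4, Amber 2 (sum 20, leaving 3 seats).
Remainders in descending order: Gold 0.7633, Violet 0.6441, Blue 0.6157, Silver 0.4098, Red 0.2844, Green 0.2114, Amber 0.0713.
The surplus seats go to Gold, Violet, Blue.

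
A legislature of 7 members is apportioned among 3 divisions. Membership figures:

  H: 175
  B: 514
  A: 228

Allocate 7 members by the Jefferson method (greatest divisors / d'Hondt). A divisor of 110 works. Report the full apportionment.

H 1, B 4, A 2

With modified divisor 110: modified quotas H 1.591, B 4.673, A 2.073.
Rounding down: H 1, B 4, A 2 (total 7).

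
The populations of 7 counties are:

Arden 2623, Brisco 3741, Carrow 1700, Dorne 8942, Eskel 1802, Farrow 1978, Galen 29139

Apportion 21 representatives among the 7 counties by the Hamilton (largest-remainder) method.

Standard divisor: 49925 ÷ 21 ≈ 2377.381.
Standard quotas: Arden 1.1033, Brisco 1.5736, Carrow 0.7151, Dorne 3.7613, Eskel 0.7580, Farrow 0.8320, Galen 12.2568.
Lower quotas: Arden 1, Brisco 1, Carrow 0, Dorne 3, Eskel 0, Farrow 0, Galen 12 (sum 17, leaving 4 seats).
Remainders in descending order: Farrow 0.8320, Dorne 0.7613, Eskel 0.7580, Carrow 0.7151, Brisco 0.5736, Galen 0.2568, Arden 0.1033.
The surplus seats go to Farrow, Dorne, Eskel, Carrow.

Arden=1, Brisco=1, Carrow=1, Dorne=4, Eskel=1, Farrow=1, Galen=12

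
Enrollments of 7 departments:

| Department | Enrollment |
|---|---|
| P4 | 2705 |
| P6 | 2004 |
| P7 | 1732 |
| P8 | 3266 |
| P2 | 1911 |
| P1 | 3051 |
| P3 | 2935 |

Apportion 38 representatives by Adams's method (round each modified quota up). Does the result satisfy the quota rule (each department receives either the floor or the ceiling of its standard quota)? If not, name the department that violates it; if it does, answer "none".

none

Standard quotas: P4 5.839, P6 4.326, P7 3.739, P8 7.050, P2 4.125, P1 6.586, P3 6.335.
Adams allocation: P4 6, P6 4, P7 4, P8 7, P2 4, P1 7, P3 6.
Every allocation lies between the lower and upper quota.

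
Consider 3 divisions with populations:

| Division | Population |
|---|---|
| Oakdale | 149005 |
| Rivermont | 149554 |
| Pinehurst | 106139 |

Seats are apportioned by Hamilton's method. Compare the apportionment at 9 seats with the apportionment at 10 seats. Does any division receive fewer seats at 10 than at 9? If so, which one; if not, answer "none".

At 9 seats: Oakdale 3, Rivermont 3, Pinehurst 3.
At 10 seats: Oakdale 4, Rivermont 4, Pinehurst 2.
Pinehurst drops from 3 to 2.

Pinehurst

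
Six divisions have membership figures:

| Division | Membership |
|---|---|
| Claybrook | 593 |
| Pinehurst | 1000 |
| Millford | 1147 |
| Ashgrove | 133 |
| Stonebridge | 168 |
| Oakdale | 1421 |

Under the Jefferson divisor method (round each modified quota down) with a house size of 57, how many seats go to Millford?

15

Standard divisor 4462/57 ≈ 78.281; standard quotas: Claybrook 7.575, Pinehurst 12.775, Millford 14.652, Ashgrove 1.699, Stonebridge 2.146, Oakdale 18.153.
Rounding down gives 7, 12, 14, 1, 2, 18 = 54 seats, so the divisor must be adjusted.
With modified divisor 74.5: modified quotas Claybrook 7.960, Pinehurst 13.423, Millford 15.396, Ashgrove 1.785, Stonebridge 2.255, Oakdale 19.074.
Rounding down: Claybrook 7, Pinehurst 13, Millford 15, Ashgrove 1, Stonebridge 2, Oakdale 19 (total 57).
Millford receives 15.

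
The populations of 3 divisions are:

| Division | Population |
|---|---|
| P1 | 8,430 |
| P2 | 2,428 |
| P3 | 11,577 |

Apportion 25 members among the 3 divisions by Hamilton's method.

P1=9, P2=3, P3=13

Standard divisor: 22435 ÷ 25 ≈ 897.4.
Standard quotas: P1 9.3938, P2 2.7056, P3 12.9006.
Lower quotas: P1 9, P2 2, P3 12 (sum 23, leaving 2 seats).
Remainders in descending order: P3 0.9006, P2 0.7056, P1 0.3938.
Largest remainders: P3, P2 receive the extra seats.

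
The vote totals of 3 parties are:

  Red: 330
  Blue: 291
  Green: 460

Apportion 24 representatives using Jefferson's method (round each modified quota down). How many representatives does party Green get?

Standard divisor 1081/24 ≈ 45.042; standard quotas: Red 7.327, Blue 6.461, Green 10.213.
Rounding down gives 7, 6, 10 = 23 seats, so the divisor must be adjusted.
With modified divisor 41.7: modified quotas Red 7.914, Blue 6.978, Green 11.031.
Rounding down: Red 7, Blue 6, Green 11 (total 24).
Green receives 11.

11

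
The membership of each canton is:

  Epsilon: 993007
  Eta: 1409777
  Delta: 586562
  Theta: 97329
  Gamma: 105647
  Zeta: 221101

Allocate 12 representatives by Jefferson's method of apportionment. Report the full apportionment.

Standard divisor 3413423/12 ≈ 284451.917; standard quotas: Epsilon 3.491, Eta 4.956, Delta 2.062, Theta 0.342, Gamma 0.371, Zeta 0.777.
Rounding down gives 3, 4, 2, 0, 0, 0 = 9 seats, so the divisor must be adjusted.
With modified divisor 228000: modified quotas Epsilon 4.355, Eta 6.183, Delta 2.573, Theta 0.427, Gamma 0.463, Zeta 0.970.
Rounding down: Epsilon 4, Eta 6, Delta 2, Theta 0, Gamma 0, Zeta 0 (total 12).

Epsilon=4, Eta=6, Delta=2, Theta=0, Gamma=0, Zeta=0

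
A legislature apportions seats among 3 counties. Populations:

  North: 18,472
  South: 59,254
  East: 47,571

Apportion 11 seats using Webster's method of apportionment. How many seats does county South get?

Standard divisor 125297/11 ≈ 11390.636; standard quotas: North 1.622, South 5.202, East 4.176.
Rounding to the nearest integer gives North 2, South 5, East 4 — total 11, matching the house size, so no adjustment is needed.
South receives 5.

5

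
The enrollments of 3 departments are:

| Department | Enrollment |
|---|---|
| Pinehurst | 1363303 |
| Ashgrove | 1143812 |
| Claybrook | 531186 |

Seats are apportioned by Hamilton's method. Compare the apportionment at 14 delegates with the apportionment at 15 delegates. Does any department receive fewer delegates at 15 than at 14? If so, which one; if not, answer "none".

At 14 seats: Pinehurst 6, Ashgrove 5, Claybrook 3.
At 15 seats: Pinehurst 7, Ashgrove 6, Claybrook 2.
Claybrook drops from 3 to 2.

Claybrook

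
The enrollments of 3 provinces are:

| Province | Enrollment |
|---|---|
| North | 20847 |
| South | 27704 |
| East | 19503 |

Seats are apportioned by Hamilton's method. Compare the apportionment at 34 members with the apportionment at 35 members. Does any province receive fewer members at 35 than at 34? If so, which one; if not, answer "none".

none

At 34 seats: North 10, South 14, East 10.
At 35 seats: North 11, South 14, East 10.
No province's allocation decreased.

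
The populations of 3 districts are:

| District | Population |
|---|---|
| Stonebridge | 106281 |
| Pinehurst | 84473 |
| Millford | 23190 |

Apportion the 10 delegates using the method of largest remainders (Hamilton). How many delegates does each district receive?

Stonebridge=5; Pinehurst=4; Millford=1

Standard divisor: 213944 ÷ 10 ≈ 21394.4.
Standard quotas: Stonebridge 4.9677, Pinehurst 3.9484, Millford 1.0839.
Lower quotas: Stonebridge 4, Pinehurst 3, Millford 1 (sum 8, leaving 2 seats).
Remainders in descending order: Stonebridge 0.9677, Pinehurst 0.9484, Millford 0.0839.
The surplus seats go to Stonebridge, Pinehurst.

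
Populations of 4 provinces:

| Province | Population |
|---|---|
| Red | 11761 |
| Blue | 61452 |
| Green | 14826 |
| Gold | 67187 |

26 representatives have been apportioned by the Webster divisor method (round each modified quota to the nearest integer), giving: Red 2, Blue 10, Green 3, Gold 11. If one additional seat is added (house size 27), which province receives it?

Blue

Priority for the next seat is population ÷ (current seats + 0.5).
Priorities: Red 4704.400, Blue 5852.571, Green 4236.000, Gold 5842.348.
Highest priority: Blue.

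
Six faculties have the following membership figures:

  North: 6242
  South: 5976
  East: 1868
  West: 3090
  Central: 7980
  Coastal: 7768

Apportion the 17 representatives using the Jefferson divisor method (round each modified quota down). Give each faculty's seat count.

North: 3, South: 3, East: 1, West: 1, Central: 5, Coastal: 4

Standard divisor 32924/17 ≈ 1936.706; standard quotas: North 3.223, South 3.086, East 0.965, West 1.595, Central 4.120, Coastal 4.011.
Rounding down gives 3, 3, 0, 1, 4, 4 = 15 seats, so the divisor must be adjusted.
With modified divisor 1580: modified quotas North 3.951, South 3.782, East 1.182, West 1.956, Central 5.051, Coastal 4.916.
Rounding down: North 3, South 3, East 1, West 1, Central 5, Coastal 4 (total 17).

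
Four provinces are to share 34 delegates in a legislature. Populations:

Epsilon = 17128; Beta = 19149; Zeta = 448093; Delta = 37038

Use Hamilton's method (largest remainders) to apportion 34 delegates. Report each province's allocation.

Total 521408; standard divisor 521408/34 ≈ 15335.529.
Standard quotas: Epsilon 1.1169, Beta 1.2487, Zeta 29.2193, Delta 2.4152.
Lower quotas: Epsilon 1, Beta 1, Zeta 29, Delta 2 (sum 33, leaving 1 seat).
Remainders in descending order: Delta 0.4152, Beta 0.2487, Zeta 0.2193, Epsilon 0.1169.
The surplus seat goes to Delta.

Epsilon: 1, Beta: 1, Zeta: 29, Delta: 3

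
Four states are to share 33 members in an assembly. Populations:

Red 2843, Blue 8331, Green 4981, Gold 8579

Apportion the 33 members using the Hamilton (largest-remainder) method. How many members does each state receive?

Total 24734; standard divisor 24734/33 ≈ 749.515.
Standard quotas: Red 3.7931, Blue 11.1152, Green 6.6456, Gold 11.4461.
Lower quotas: Red 3, Blue 11, Green 6, Gold 11 (sum 31, leaving 2 seats).
Remainders in descending order: Red 0.7931, Green 0.6456, Gold 0.4461, Blue 0.1152.
Largest remainders: Red, Green receive the extra seats.

Red=4, Blue=11, Green=7, Gold=11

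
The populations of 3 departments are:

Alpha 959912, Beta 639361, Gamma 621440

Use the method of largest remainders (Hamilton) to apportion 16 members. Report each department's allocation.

The standard divisor is 2220713/16 ≈ 138794.562.
Standard quotas: Alpha 6.9161, Beta 4.6065, Gamma 4.4774.
Lower quotas: Alpha 6, Beta 4, Gamma 4 (sum 14, leaving 2 seats).
Remainders in descending order: Alpha 0.9161, Beta 0.6065, Gamma 0.4774.
The surplus seats go to Alpha, Beta.

Alpha=7; Beta=5; Gamma=4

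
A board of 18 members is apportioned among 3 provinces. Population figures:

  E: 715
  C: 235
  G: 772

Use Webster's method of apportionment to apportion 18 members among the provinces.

E=8; C=2; G=8

Standard divisor 1722/18 ≈ 95.667; standard quotas: E 7.474, C 2.456, G 8.070.
Rounding to the nearest integer gives 7, 2, 8 = 17 seats, so the divisor must be adjusted.
With modified divisor 95: modified quotas E 7.526, C 2.474, G 8.126.
Rounding to the nearest integer: E 8, C 2, G 8 (total 18).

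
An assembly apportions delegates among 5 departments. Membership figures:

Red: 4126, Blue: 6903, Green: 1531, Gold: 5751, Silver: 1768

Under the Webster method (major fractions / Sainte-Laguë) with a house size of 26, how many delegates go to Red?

5

Standard divisor 20079/26 ≈ 772.269; standard quotas: Red 5.343, Blue 8.939, Green 1.982, Gold 7.447, Silver 2.289.
Rounding to the nearest integer gives 5, 9, 2, 7, 2 = 25 seats, so the divisor must be adjusted.
With modified divisor 760: modified quotas Red 5.429, Blue 9.083, Green 2.014, Gold 7.567, Silver 2.326.
Rounding to the nearest integer: Red 5, Blue 9, Green 2, Gold 8, Silver 2 (total 26).
Red receives 5.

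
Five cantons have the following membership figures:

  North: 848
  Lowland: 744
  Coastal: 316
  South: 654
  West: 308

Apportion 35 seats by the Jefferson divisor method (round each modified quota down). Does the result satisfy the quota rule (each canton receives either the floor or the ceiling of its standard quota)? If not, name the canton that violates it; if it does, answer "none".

Standard quotas: North 10.341, Lowland 9.073, Coastal 3.854, South 7.976, West 3.756.
Jefferson allocation: North 11, Lowland 9, Coastal 4, South 8, West 3.
Every allocation lies between the lower and upper quota.

none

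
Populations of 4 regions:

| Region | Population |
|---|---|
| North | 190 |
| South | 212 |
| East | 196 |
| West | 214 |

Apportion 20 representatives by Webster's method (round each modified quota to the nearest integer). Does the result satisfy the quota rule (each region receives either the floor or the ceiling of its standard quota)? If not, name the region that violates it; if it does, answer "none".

none

Standard quotas: North 4.680, South 5.222, East 4.828, West 5.271.
Webster allocation: North 5, South 5, East 5, West 5.
Every allocation lies between the lower and upper quota.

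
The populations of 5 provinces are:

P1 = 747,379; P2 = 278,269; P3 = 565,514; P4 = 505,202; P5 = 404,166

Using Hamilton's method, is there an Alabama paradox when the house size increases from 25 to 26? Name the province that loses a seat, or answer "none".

none

At 25 seats: P1 7, P2 3, P3 6, P4 5, P5 4.
At 26 seats: P1 8, P2 3, P3 6, P4 5, P5 4.
No province's allocation decreased.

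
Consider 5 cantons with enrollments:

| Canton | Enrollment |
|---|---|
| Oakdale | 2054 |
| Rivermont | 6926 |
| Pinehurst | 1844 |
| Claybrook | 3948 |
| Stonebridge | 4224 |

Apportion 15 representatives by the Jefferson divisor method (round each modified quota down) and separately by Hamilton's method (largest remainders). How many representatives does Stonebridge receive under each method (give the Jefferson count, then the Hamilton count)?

4 and 3

Jefferson: Oakdale 1, Rivermont 6, Pinehurst 1, Claybrook 3, Stonebridge 4.
Hamilton: Oakdale 2, Rivermont 6, Pinehurst 1, Claybrook 3, Stonebridge 3.
Stonebridge gets 4 under Jefferson and 3 under Hamilton.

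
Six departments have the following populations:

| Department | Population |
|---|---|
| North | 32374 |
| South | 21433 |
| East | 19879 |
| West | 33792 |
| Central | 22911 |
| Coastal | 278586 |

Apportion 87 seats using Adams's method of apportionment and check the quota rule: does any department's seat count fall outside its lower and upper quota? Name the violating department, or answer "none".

Standard quotas: North 6.887, South 4.559, East 4.229, West 7.188, Central 4.874, Coastal 59.263.
Adams allocation: North 7, South 5, East 5, West 7, Central 5, Coastal 58.
Coastal has quota 59.263 (lower 59, upper 60) but receives 58 — outside the quota interval.

Coastal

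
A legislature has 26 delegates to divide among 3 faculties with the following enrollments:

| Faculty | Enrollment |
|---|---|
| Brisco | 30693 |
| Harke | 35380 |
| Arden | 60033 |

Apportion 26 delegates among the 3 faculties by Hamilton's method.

Brisco=6; Harke=7; Arden=13

Total 126106; standard divisor 126106/26 ≈ 4850.231.
Standard quotas: Brisco 6.3282, Harke 7.2945, Arden 12.3773.
Lower quotas: Brisco 6, Harke 7, Arden 12 (sum 25, leaving 1 seat).
Remainders in descending order: Arden 0.3773, Brisco 0.3282, Harke 0.2945.
The surplus seat goes to Arden.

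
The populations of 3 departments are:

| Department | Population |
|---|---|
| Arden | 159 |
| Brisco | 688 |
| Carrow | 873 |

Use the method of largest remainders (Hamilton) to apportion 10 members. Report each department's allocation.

The standard divisor is 1720/10 = 172.
Standard quotas: Arden 0.924, Brisco 4.000, Carrow 5.076.
Lower quotas: Arden 0, Brisco 4, Carrow 5 (sum 9, leaving 1 seat).
Remainders in descending order: Arden 0.924, Carrow 0.076, Brisco 0.000.
The surplus seat goes to Arden.

Arden: 1, Brisco: 4, Carrow: 5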